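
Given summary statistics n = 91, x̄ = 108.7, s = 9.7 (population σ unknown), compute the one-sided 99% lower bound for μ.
μ ≥ 106.29

Lower bound (one-sided):
t* = 2.368 (one-sided for 99%)
Lower bound = x̄ - t* · s/√n = 108.7 - 2.368 · 9.7/√91 = 106.29

We are 99% confident that μ ≥ 106.29.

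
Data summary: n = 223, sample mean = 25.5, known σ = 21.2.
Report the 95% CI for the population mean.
(22.72, 28.28)

z-interval (σ known):
z* = 1.960 for 95% confidence

Margin of error = z* · σ/√n = 1.960 · 21.2/√223 = 2.78

CI: (25.5 - 2.78, 25.5 + 2.78) = (22.72, 28.28)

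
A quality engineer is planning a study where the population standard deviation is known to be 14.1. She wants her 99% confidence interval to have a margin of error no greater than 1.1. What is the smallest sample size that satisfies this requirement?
n ≥ 1091

For margin E ≤ 1.1:
n ≥ (z* · σ / E)²
n ≥ (2.576 · 14.1 / 1.1)²
n ≥ 1090.30

Minimum n = 1091 (rounding up)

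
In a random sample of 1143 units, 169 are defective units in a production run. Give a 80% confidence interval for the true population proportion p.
(0.134, 0.161)

Proportion CI:
p̂ = 169/1143 = 0.14786
SE = √(p̂(1-p̂)/n) = √(0.14786 · 0.85214 / 1143) = 0.01050

z* = 1.282
Margin = z* · SE = 1.282 · 0.01050 = 0.0135

CI: 0.14786 ± 0.0135 = (0.134, 0.161)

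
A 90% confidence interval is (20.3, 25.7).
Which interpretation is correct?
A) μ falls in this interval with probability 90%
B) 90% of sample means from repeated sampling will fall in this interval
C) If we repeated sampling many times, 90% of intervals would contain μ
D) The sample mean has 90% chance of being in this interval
C

A) Wrong — μ is fixed; the randomness lives in the interval, not in μ.
B) Wrong — coverage applies to intervals containing μ, not to future x̄ values.
C) Correct — this is the frequentist long-run coverage interpretation.
D) Wrong — x̄ is observed and sits in the interval by construction.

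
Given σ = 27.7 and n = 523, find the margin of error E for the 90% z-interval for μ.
Margin of error = 1.99

Margin of error = z* · σ/√n
= 1.645 · 27.7/√523
= 1.645 · 27.7/22.8692
= 1.99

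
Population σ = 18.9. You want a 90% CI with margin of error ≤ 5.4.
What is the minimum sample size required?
n ≥ 34

For margin E ≤ 5.4:
n ≥ (z* · σ / E)²
n ≥ (1.645 · 18.9 / 5.4)²
n ≥ 33.15

Minimum n = 34 (rounding up)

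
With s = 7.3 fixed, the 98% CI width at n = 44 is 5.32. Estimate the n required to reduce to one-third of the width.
n ≈ 396

CI width ∝ 1/√n
To reduce width by factor 3, need √n to grow by 3 → need 3² = 9 times as many samples.

Current: n = 44, width = 5.32
New: n = 396, width ≈ 1.71

Width reduced by factor of 5.32/1.71 = 3.11.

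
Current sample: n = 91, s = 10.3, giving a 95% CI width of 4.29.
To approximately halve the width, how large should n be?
n ≈ 364

CI width ∝ 1/√n
To reduce width by factor 2, need √n to grow by 2 → need 2² = 4 times as many samples.

Current: n = 91, width = 4.29
New: n = 364, width ≈ 2.12

Width reduced by factor of 4.29/2.12 = 2.02.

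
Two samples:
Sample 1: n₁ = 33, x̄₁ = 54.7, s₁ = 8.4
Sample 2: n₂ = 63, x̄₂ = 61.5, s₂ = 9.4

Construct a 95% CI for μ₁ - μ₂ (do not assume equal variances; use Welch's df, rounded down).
(-10.55, -3.05)

Difference: x̄₁ - x̄₂ = -6.80
SE = √(s₁²/n₁ + s₂²/n₂) = √(8.4²/33 + 9.4²/63) = 1.8817
df = 71.80 → 71 (Welch–Satterthwaite, rounded down)
t* = 1.994

CI: -6.80 ± 1.994 · 1.8817 = -6.80 ± 3.75 = (-10.55, -3.05)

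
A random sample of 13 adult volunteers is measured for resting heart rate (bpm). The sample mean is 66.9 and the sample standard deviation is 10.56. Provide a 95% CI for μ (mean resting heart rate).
(60.52, 73.28)

t-interval (σ unknown):
df = n - 1 = 12
t* = 2.179 for 95% confidence

Margin of error = t* · s/√n = 2.179 · 10.56/√13 = 6.38

CI: (60.52, 73.28)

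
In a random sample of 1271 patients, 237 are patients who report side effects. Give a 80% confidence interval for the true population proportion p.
(0.172, 0.200)

Proportion CI:
p̂ = 237/1271 = 0.18647
SE = √(p̂(1-p̂)/n) = √(0.18647 · 0.81353 / 1271) = 0.01092

z* = 1.282
Margin = z* · SE = 1.282 · 0.01092 = 0.0140

CI: 0.18647 ± 0.0140 = (0.172, 0.200)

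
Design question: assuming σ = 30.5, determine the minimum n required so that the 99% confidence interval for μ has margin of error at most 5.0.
n ≥ 247

For margin E ≤ 5.0:
n ≥ (z* · σ / E)²
n ≥ (2.576 · 30.5 / 5.0)²
n ≥ 246.92

Minimum n = 247 (rounding up)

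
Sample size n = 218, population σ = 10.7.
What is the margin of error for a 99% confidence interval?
Margin of error = 1.87

Margin of error = z* · σ/√n
= 2.576 · 10.7/√218
= 2.576 · 10.7/14.7648
= 1.87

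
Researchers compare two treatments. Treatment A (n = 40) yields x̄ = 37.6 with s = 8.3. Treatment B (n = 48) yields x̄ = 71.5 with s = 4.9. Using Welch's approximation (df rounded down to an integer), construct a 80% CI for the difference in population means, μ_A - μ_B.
(-35.83, -31.97)

Difference: x̄₁ - x̄₂ = -33.90
SE = √(s₁²/n₁ + s₂²/n₂) = √(8.3²/40 + 4.9²/48) = 1.4908
df = 60.70 → 60 (Welch–Satterthwaite, rounded down)
t* = 1.296

CI: -33.90 ± 1.296 · 1.4908 = -33.90 ± 1.93 = (-35.83, -31.97)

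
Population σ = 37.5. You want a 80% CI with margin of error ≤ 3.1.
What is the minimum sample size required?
n ≥ 241

For margin E ≤ 3.1:
n ≥ (z* · σ / E)²
n ≥ (1.282 · 37.5 / 3.1)²
n ≥ 240.50

Minimum n = 241 (rounding up)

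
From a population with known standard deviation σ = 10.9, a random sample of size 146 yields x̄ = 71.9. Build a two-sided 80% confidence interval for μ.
(70.74, 73.06)

z-interval (σ known):
z* = 1.282 for 80% confidence

Margin of error = z* · σ/√n = 1.282 · 10.9/√146 = 1.16

CI: (71.9 - 1.16, 71.9 + 1.16) = (70.74, 73.06)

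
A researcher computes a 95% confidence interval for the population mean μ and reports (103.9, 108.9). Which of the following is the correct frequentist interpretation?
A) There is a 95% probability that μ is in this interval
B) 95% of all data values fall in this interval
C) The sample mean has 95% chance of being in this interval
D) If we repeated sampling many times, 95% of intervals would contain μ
D

A) Wrong — μ is fixed; the randomness lives in the interval, not in μ.
B) Wrong — a CI is about the parameter μ, not individual data values.
C) Wrong — x̄ is observed and sits in the interval by construction.
D) Correct — this is the frequentist long-run coverage interpretation.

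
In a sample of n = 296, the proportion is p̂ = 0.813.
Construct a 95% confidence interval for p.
(0.769, 0.857)

Proportion CI:
SE = √(p̂(1-p̂)/n) = √(0.813 · 0.187 / 296) = 0.02266

z* = 1.960
Margin = z* · SE = 1.960 · 0.02266 = 0.0444

CI: 0.813 ± 0.0444 = (0.769, 0.857)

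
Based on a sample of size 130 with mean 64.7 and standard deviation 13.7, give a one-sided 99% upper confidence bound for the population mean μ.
μ ≤ 67.53

Upper bound (one-sided):
t* = 2.356 (one-sided for 99%)
Upper bound = x̄ + t* · s/√n = 64.7 + 2.356 · 13.7/√130 = 67.53

We are 99% confident that μ ≤ 67.53.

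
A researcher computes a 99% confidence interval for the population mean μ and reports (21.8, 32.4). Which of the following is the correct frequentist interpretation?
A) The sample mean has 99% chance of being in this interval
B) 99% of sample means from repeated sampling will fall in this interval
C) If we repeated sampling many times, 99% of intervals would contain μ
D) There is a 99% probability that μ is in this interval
C

A) Wrong — x̄ is observed and sits in the interval by construction.
B) Wrong — coverage applies to intervals containing μ, not to future x̄ values.
C) Correct — this is the frequentist long-run coverage interpretation.
D) Wrong — μ is fixed; the randomness lives in the interval, not in μ.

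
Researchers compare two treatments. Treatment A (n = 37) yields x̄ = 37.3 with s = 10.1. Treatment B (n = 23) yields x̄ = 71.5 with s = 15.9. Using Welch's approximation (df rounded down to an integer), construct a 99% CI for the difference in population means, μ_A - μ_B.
(-44.33, -24.07)

Difference: x̄₁ - x̄₂ = -34.20
SE = √(s₁²/n₁ + s₂²/n₂) = √(10.1²/37 + 15.9²/23) = 3.7079
df = 33.15 → 33 (Welch–Satterthwaite, rounded down)
t* = 2.733

CI: -34.20 ± 2.733 · 3.7079 = -34.20 ± 10.13 = (-44.33, -24.07)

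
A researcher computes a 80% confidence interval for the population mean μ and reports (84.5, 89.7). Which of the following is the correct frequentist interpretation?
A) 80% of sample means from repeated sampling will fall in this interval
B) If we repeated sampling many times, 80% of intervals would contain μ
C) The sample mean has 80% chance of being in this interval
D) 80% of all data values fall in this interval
B

A) Wrong — coverage applies to intervals containing μ, not to future x̄ values.
B) Correct — this is the frequentist long-run coverage interpretation.
C) Wrong — x̄ is observed and sits in the interval by construction.
D) Wrong — a CI is about the parameter μ, not individual data values.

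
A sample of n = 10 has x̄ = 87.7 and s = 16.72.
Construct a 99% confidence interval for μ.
(70.52, 104.88)

t-interval (σ unknown):
df = n - 1 = 9
t* = 3.250 for 99% confidence

Margin of error = t* · s/√n = 3.250 · 16.72/√10 = 17.18

CI: (70.52, 104.88)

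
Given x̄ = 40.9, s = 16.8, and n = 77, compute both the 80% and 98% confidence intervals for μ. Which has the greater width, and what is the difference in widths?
98% CI is wider by 4.15

df = 76
80% CI: t* = 1.293, (38.42, 43.38), width = 2 · t* · s/√n = 4.95
98% CI: t* = 2.376, (36.35, 45.45), width = 2 · t* · s/√n = 9.10

The 98% CI is wider by 9.10 - 4.95 = 4.15.
Higher confidence requires a wider interval.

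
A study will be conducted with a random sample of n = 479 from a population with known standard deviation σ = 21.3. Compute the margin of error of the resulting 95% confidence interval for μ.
Margin of error = 1.91

Margin of error = z* · σ/√n
= 1.960 · 21.3/√479
= 1.960 · 21.3/21.8861
= 1.91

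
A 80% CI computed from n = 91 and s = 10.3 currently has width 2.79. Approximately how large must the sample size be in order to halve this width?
n ≈ 364

CI width ∝ 1/√n
To reduce width by factor 2, need √n to grow by 2 → need 2² = 4 times as many samples.

Current: n = 91, width = 2.79
New: n = 364, width ≈ 1.39

Width reduced by factor of 2.79/1.39 = 2.01.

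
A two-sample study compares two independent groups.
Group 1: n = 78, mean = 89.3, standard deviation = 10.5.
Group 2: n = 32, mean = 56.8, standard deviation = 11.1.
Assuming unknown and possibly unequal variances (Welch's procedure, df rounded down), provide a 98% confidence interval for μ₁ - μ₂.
(27.00, 38.00)

Difference: x̄₁ - x̄₂ = 32.50
SE = √(s₁²/n₁ + s₂²/n₂) = √(10.5²/78 + 11.1²/32) = 2.2943
df = 54.96 → 54 (Welch–Satterthwaite, rounded down)
t* = 2.397

CI: 32.50 ± 2.397 · 2.2943 = 32.50 ± 5.50 = (27.00, 38.00)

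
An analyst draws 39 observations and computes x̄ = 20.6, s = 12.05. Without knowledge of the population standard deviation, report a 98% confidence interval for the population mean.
(15.91, 25.29)

t-interval (σ unknown):
df = n - 1 = 38
t* = 2.429 for 98% confidence

Margin of error = t* · s/√n = 2.429 · 12.05/√39 = 4.69

CI: (15.91, 25.29)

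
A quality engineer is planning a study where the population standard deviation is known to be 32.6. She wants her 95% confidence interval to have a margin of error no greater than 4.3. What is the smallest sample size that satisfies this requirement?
n ≥ 221

For margin E ≤ 4.3:
n ≥ (z* · σ / E)²
n ≥ (1.960 · 32.6 / 4.3)²
n ≥ 220.81

Minimum n = 221 (rounding up)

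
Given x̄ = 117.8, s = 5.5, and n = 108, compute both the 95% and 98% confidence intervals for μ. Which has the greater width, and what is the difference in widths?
98% CI is wider by 0.40

df = 107
95% CI: t* = 1.982, (116.75, 118.85), width = 2 · t* · s/√n = 2.10
98% CI: t* = 2.362, (116.55, 119.05), width = 2 · t* · s/√n = 2.50

The 98% CI is wider by 2.50 - 2.10 = 0.40.
Higher confidence requires a wider interval.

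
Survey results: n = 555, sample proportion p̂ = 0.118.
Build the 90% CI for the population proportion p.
(0.095, 0.141)

Proportion CI:
SE = √(p̂(1-p̂)/n) = √(0.118 · 0.882 / 555) = 0.01369

z* = 1.645
Margin = z* · SE = 1.645 · 0.01369 = 0.0225

CI: 0.118 ± 0.0225 = (0.095, 0.141)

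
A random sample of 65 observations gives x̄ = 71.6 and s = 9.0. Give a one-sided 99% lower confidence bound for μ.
μ ≥ 68.94

Lower bound (one-sided):
t* = 2.386 (one-sided for 99%)
Lower bound = x̄ - t* · s/√n = 71.6 - 2.386 · 9.0/√65 = 68.94

We are 99% confident that μ ≥ 68.94.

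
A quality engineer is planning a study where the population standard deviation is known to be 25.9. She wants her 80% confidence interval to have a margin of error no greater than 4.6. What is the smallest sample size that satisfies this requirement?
n ≥ 53

For margin E ≤ 4.6:
n ≥ (z* · σ / E)²
n ≥ (1.282 · 25.9 / 4.6)²
n ≥ 52.10

Minimum n = 53 (rounding up)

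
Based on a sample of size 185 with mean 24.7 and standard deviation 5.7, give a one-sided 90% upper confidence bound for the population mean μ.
μ ≤ 25.24

Upper bound (one-sided):
t* = 1.286 (one-sided for 90%)
Upper bound = x̄ + t* · s/√n = 24.7 + 1.286 · 5.7/√185 = 25.24

We are 90% confident that μ ≤ 25.24.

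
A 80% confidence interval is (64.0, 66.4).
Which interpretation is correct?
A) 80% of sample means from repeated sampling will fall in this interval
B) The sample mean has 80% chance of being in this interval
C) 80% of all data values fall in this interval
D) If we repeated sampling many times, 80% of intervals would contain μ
D

A) Wrong — coverage applies to intervals containing μ, not to future x̄ values.
B) Wrong — x̄ is observed and sits in the interval by construction.
C) Wrong — a CI is about the parameter μ, not individual data values.
D) Correct — this is the frequentist long-run coverage interpretation.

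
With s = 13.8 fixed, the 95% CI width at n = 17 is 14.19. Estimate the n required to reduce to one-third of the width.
n ≈ 153

CI width ∝ 1/√n
To reduce width by factor 3, need √n to grow by 3 → need 3² = 9 times as many samples.

Current: n = 17, width = 14.19
New: n = 153, width ≈ 4.41

Width reduced by factor of 14.19/4.41 = 3.22.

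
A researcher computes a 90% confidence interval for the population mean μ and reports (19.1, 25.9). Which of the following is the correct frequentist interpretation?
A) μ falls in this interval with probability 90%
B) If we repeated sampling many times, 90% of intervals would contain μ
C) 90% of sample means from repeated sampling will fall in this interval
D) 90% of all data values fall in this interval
B

A) Wrong — μ is fixed; the randomness lives in the interval, not in μ.
B) Correct — this is the frequentist long-run coverage interpretation.
C) Wrong — coverage applies to intervals containing μ, not to future x̄ values.
D) Wrong — a CI is about the parameter μ, not individual data values.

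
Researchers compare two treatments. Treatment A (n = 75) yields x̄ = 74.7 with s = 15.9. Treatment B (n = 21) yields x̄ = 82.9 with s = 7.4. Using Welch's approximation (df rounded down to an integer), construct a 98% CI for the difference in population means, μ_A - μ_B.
(-14.02, -2.38)

Difference: x̄₁ - x̄₂ = -8.20
SE = √(s₁²/n₁ + s₂²/n₂) = √(15.9²/75 + 7.4²/21) = 2.4451
df = 72.42 → 72 (Welch–Satterthwaite, rounded down)
t* = 2.379

CI: -8.20 ± 2.379 · 2.4451 = -8.20 ± 5.82 = (-14.02, -2.38)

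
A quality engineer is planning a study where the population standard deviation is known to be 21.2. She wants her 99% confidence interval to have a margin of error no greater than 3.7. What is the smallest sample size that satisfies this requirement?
n ≥ 218

For margin E ≤ 3.7:
n ≥ (z* · σ / E)²
n ≥ (2.576 · 21.2 / 3.7)²
n ≥ 217.85

Minimum n = 218 (rounding up)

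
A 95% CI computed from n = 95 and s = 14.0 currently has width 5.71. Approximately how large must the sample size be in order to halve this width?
n ≈ 380

CI width ∝ 1/√n
To reduce width by factor 2, need √n to grow by 2 → need 2² = 4 times as many samples.

Current: n = 95, width = 5.71
New: n = 380, width ≈ 2.82

Width reduced by factor of 5.71/2.82 = 2.02.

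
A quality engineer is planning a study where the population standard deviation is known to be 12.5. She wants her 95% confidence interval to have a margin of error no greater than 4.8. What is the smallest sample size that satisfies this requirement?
n ≥ 27

For margin E ≤ 4.8:
n ≥ (z* · σ / E)²
n ≥ (1.960 · 12.5 / 4.8)²
n ≥ 26.05

Minimum n = 27 (rounding up)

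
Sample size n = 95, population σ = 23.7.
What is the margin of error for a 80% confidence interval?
Margin of error = 3.12

Margin of error = z* · σ/√n
= 1.282 · 23.7/√95
= 1.282 · 23.7/9.7468
= 3.12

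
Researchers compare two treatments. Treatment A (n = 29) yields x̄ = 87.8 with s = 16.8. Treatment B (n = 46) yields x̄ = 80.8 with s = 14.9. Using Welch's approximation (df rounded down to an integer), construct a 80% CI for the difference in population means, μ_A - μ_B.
(2.05, 11.95)

Difference: x̄₁ - x̄₂ = 7.00
SE = √(s₁²/n₁ + s₂²/n₂) = √(16.8²/29 + 14.9²/46) = 3.8156
df = 54.34 → 54 (Welch–Satterthwaite, rounded down)
t* = 1.297

CI: 7.00 ± 1.297 · 3.8156 = 7.00 ± 4.95 = (2.05, 11.95)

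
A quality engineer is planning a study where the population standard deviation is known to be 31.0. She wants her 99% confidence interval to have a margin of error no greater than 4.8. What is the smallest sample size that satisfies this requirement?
n ≥ 277

For margin E ≤ 4.8:
n ≥ (z* · σ / E)²
n ≥ (2.576 · 31.0 / 4.8)²
n ≥ 276.78

Minimum n = 277 (rounding up)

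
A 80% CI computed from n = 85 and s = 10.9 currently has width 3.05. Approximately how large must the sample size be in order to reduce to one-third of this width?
n ≈ 765

CI width ∝ 1/√n
To reduce width by factor 3, need √n to grow by 3 → need 3² = 9 times as many samples.

Current: n = 85, width = 3.05
New: n = 765, width ≈ 1.01

Width reduced by factor of 3.05/1.01 = 3.02.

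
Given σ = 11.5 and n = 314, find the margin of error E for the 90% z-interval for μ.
Margin of error = 1.07

Margin of error = z* · σ/√n
= 1.645 · 11.5/√314
= 1.645 · 11.5/17.7200
= 1.07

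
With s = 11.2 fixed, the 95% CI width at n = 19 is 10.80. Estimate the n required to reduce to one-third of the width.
n ≈ 171

CI width ∝ 1/√n
To reduce width by factor 3, need √n to grow by 3 → need 3² = 9 times as many samples.

Current: n = 19, width = 10.80
New: n = 171, width ≈ 3.38

Width reduced by factor of 10.80/3.38 = 3.20.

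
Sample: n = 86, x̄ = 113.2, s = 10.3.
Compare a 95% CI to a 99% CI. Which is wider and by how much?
99% CI is wider by 1.43

df = 85
95% CI: t* = 1.988, (110.99, 115.41), width = 2 · t* · s/√n = 4.42
99% CI: t* = 2.635, (110.27, 116.13), width = 2 · t* · s/√n = 5.85

The 99% CI is wider by 5.85 - 4.42 = 1.43.
Higher confidence requires a wider interval.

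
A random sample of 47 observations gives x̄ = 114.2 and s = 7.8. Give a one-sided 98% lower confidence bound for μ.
μ ≥ 111.79

Lower bound (one-sided):
t* = 2.114 (one-sided for 98%)
Lower bound = x̄ - t* · s/√n = 114.2 - 2.114 · 7.8/√47 = 111.79

We are 98% confident that μ ≥ 111.79.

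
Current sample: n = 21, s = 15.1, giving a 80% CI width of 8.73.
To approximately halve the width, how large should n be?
n ≈ 84

CI width ∝ 1/√n
To reduce width by factor 2, need √n to grow by 2 → need 2² = 4 times as many samples.

Current: n = 21, width = 8.73
New: n = 84, width ≈ 4.26

Width reduced by factor of 8.73/4.26 = 2.05.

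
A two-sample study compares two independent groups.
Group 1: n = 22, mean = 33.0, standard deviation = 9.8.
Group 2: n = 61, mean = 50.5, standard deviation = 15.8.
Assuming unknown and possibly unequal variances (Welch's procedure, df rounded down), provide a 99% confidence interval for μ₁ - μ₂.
(-25.24, -9.76)

Difference: x̄₁ - x̄₂ = -17.50
SE = √(s₁²/n₁ + s₂²/n₂) = √(9.8²/22 + 15.8²/61) = 2.9082
df = 60.29 → 60 (Welch–Satterthwaite, rounded down)
t* = 2.660

CI: -17.50 ± 2.660 · 2.9082 = -17.50 ± 7.74 = (-25.24, -9.76)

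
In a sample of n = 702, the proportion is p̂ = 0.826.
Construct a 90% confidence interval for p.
(0.802, 0.850)

Proportion CI:
SE = √(p̂(1-p̂)/n) = √(0.826 · 0.174 / 702) = 0.01431

z* = 1.645
Margin = z* · SE = 1.645 · 0.01431 = 0.0235

CI: 0.826 ± 0.0235 = (0.802, 0.850)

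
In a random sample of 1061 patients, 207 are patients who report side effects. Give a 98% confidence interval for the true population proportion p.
(0.167, 0.223)

Proportion CI:
p̂ = 207/1061 = 0.19510
SE = √(p̂(1-p̂)/n) = √(0.19510 · 0.80490 / 1061) = 0.01217

z* = 2.326
Margin = z* · SE = 2.326 · 0.01217 = 0.0283

CI: 0.19510 ± 0.0283 = (0.167, 0.223)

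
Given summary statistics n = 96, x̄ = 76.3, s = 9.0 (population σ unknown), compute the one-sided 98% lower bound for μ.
μ ≥ 74.39

Lower bound (one-sided):
t* = 2.082 (one-sided for 98%)
Lower bound = x̄ - t* · s/√n = 76.3 - 2.082 · 9.0/√96 = 74.39

We are 98% confident that μ ≥ 74.39.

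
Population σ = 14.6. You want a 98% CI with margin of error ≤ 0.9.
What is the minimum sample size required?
n ≥ 1424

For margin E ≤ 0.9:
n ≥ (z* · σ / E)²
n ≥ (2.326 · 14.6 / 0.9)²
n ≥ 1423.77

Minimum n = 1424 (rounding up)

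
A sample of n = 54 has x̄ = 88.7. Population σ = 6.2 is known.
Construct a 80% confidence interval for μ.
(87.62, 89.78)

z-interval (σ known):
z* = 1.282 for 80% confidence

Margin of error = z* · σ/√n = 1.282 · 6.2/√54 = 1.08

CI: (88.7 - 1.08, 88.7 + 1.08) = (87.62, 89.78)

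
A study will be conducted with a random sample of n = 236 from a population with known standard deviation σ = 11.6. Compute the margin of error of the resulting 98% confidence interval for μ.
Margin of error = 1.76

Margin of error = z* · σ/√n
= 2.326 · 11.6/√236
= 2.326 · 11.6/15.3623
= 1.76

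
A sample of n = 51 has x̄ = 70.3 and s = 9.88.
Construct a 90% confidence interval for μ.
(67.98, 72.62)

t-interval (σ unknown):
df = n - 1 = 50
t* = 1.676 for 90% confidence

Margin of error = t* · s/√n = 1.676 · 9.88/√51 = 2.32

CI: (67.98, 72.62)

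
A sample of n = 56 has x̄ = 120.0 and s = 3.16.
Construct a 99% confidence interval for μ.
(118.87, 121.13)

t-interval (σ unknown):
df = n - 1 = 55
t* = 2.668 for 99% confidence

Margin of error = t* · s/√n = 2.668 · 3.16/√56 = 1.13

CI: (118.87, 121.13)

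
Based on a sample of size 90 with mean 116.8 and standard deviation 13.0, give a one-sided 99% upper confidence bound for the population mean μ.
μ ≤ 120.05

Upper bound (one-sided):
t* = 2.369 (one-sided for 99%)
Upper bound = x̄ + t* · s/√n = 116.8 + 2.369 · 13.0/√90 = 120.05

We are 99% confident that μ ≤ 120.05.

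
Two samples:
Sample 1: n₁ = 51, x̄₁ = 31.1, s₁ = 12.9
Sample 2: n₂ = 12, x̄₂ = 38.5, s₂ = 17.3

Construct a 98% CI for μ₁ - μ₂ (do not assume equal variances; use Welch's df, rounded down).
(-21.34, 6.54)

Difference: x̄₁ - x̄₂ = -7.40
SE = √(s₁²/n₁ + s₂²/n₂) = √(12.9²/51 + 17.3²/12) = 5.3107
df = 14.01 → 14 (Welch–Satterthwaite, rounded down)
t* = 2.624

CI: -7.40 ± 2.624 · 5.3107 = -7.40 ± 13.94 = (-21.34, 6.54)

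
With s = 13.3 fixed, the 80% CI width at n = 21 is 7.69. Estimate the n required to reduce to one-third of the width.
n ≈ 189

CI width ∝ 1/√n
To reduce width by factor 3, need √n to grow by 3 → need 3² = 9 times as many samples.

Current: n = 21, width = 7.69
New: n = 189, width ≈ 2.49

Width reduced by factor of 7.69/2.49 = 3.09.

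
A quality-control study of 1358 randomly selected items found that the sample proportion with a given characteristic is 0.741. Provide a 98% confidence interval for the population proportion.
(0.713, 0.769)

Proportion CI:
SE = √(p̂(1-p̂)/n) = √(0.741 · 0.259 / 1358) = 0.01189

z* = 2.326
Margin = z* · SE = 2.326 · 0.01189 = 0.0277

CI: 0.741 ± 0.0277 = (0.713, 0.769)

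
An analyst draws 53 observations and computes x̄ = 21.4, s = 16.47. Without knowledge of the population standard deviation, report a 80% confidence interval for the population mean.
(18.46, 24.34)

t-interval (σ unknown):
df = n - 1 = 52
t* = 1.298 for 80% confidence

Margin of error = t* · s/√n = 1.298 · 16.47/√53 = 2.94

CI: (18.46, 24.34)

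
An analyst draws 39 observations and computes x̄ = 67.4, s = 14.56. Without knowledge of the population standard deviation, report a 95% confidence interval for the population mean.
(62.68, 72.12)

t-interval (σ unknown):
df = n - 1 = 38
t* = 2.024 for 95% confidence

Margin of error = t* · s/√n = 2.024 · 14.56/√39 = 4.72

CI: (62.68, 72.12)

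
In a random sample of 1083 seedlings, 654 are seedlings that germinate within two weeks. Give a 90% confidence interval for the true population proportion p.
(0.579, 0.628)

Proportion CI:
p̂ = 654/1083 = 0.60388
SE = √(p̂(1-p̂)/n) = √(0.60388 · 0.39612 / 1083) = 0.01486

z* = 1.645
Margin = z* · SE = 1.645 · 0.01486 = 0.0244

CI: 0.60388 ± 0.0244 = (0.579, 0.628)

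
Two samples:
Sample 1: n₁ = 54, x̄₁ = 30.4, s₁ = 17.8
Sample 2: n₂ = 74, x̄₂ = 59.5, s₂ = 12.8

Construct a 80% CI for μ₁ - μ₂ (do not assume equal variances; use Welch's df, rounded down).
(-32.77, -25.43)

Difference: x̄₁ - x̄₂ = -29.10
SE = √(s₁²/n₁ + s₂²/n₂) = √(17.8²/54 + 12.8²/74) = 2.8428
df = 91.13 → 91 (Welch–Satterthwaite, rounded down)
t* = 1.291

CI: -29.10 ± 1.291 · 2.8428 = -29.10 ± 3.67 = (-32.77, -25.43)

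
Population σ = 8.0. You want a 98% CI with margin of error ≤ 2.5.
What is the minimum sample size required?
n ≥ 56

For margin E ≤ 2.5:
n ≥ (z* · σ / E)²
n ≥ (2.326 · 8.0 / 2.5)²
n ≥ 55.40

Minimum n = 56 (rounding up)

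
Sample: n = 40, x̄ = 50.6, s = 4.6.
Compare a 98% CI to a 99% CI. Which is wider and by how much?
99% CI is wider by 0.41

df = 39
98% CI: t* = 2.426, (48.84, 52.36), width = 2 · t* · s/√n = 3.53
99% CI: t* = 2.708, (48.63, 52.57), width = 2 · t* · s/√n = 3.94

The 99% CI is wider by 3.94 - 3.53 = 0.41.
Higher confidence requires a wider interval.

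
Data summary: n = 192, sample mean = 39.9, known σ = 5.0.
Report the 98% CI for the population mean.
(39.06, 40.74)

z-interval (σ known):
z* = 2.326 for 98% confidence

Margin of error = z* · σ/√n = 2.326 · 5.0/√192 = 0.84

CI: (39.9 - 0.84, 39.9 + 0.84) = (39.06, 40.74)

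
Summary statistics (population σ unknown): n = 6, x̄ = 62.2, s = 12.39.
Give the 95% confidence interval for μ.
(49.20, 75.20)

t-interval (σ unknown):
df = n - 1 = 5
t* = 2.571 for 95% confidence

Margin of error = t* · s/√n = 2.571 · 12.39/√6 = 13.00

CI: (49.20, 75.20)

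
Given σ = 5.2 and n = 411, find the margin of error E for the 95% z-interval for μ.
Margin of error = 0.50

Margin of error = z* · σ/√n
= 1.960 · 5.2/√411
= 1.960 · 5.2/20.2731
= 0.50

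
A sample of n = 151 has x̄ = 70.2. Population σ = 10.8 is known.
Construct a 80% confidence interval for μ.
(69.07, 71.33)

z-interval (σ known):
z* = 1.282 for 80% confidence

Margin of error = z* · σ/√n = 1.282 · 10.8/√151 = 1.13

CI: (70.2 - 1.13, 70.2 + 1.13) = (69.07, 71.33)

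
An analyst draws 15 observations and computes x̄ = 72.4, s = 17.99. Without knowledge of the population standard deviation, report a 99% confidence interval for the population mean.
(58.57, 86.23)

t-interval (σ unknown):
df = n - 1 = 14
t* = 2.977 for 99% confidence

Margin of error = t* · s/√n = 2.977 · 17.99/√15 = 13.83

CI: (58.57, 86.23)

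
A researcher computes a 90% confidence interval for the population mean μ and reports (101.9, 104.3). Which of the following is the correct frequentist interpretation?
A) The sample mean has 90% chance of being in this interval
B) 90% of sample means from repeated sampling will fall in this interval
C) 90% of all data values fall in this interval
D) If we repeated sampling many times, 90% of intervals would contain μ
D

A) Wrong — x̄ is observed and sits in the interval by construction.
B) Wrong — coverage applies to intervals containing μ, not to future x̄ values.
C) Wrong — a CI is about the parameter μ, not individual data values.
D) Correct — this is the frequentist long-run coverage interpretation.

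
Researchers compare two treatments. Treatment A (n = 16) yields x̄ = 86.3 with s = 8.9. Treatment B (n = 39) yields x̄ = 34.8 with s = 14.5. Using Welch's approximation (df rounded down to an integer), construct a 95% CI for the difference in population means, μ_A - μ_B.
(45.02, 57.98)

Difference: x̄₁ - x̄₂ = 51.50
SE = √(s₁²/n₁ + s₂²/n₂) = √(8.9²/16 + 14.5²/39) = 3.2158
df = 44.59 → 44 (Welch–Satterthwaite, rounded down)
t* = 2.015

CI: 51.50 ± 2.015 · 3.2158 = 51.50 ± 6.48 = (45.02, 57.98)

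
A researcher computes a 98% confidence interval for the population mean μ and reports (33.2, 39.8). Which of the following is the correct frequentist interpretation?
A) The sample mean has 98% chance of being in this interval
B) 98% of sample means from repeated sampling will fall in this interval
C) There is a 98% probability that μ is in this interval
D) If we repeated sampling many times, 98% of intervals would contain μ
D

A) Wrong — x̄ is observed and sits in the interval by construction.
B) Wrong — coverage applies to intervals containing μ, not to future x̄ values.
C) Wrong — μ is fixed; the randomness lives in the interval, not in μ.
D) Correct — this is the frequentist long-run coverage interpretation.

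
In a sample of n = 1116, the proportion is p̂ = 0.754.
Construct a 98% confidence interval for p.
(0.724, 0.784)

Proportion CI:
SE = √(p̂(1-p̂)/n) = √(0.754 · 0.246 / 1116) = 0.01289

z* = 2.326
Margin = z* · SE = 2.326 · 0.01289 = 0.0300

CI: 0.754 ± 0.0300 = (0.724, 0.784)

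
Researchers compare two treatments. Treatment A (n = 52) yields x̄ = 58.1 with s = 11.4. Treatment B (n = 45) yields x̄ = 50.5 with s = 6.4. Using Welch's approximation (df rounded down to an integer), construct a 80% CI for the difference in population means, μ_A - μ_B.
(5.21, 9.99)

Difference: x̄₁ - x̄₂ = 7.60
SE = √(s₁²/n₁ + s₂²/n₂) = √(11.4²/52 + 6.4²/45) = 1.8465
df = 82.27 → 82 (Welch–Satterthwaite, rounded down)
t* = 1.292

CI: 7.60 ± 1.292 · 1.8465 = 7.60 ± 2.39 = (5.21, 9.99)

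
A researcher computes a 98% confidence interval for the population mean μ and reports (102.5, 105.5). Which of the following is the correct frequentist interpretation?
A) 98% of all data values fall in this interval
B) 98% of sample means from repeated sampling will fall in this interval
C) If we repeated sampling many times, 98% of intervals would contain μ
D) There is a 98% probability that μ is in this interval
C

A) Wrong — a CI is about the parameter μ, not individual data values.
B) Wrong — coverage applies to intervals containing μ, not to future x̄ values.
C) Correct — this is the frequentist long-run coverage interpretation.
D) Wrong — μ is fixed; the randomness lives in the interval, not in μ.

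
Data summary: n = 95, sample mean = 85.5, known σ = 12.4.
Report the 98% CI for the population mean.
(82.54, 88.46)

z-interval (σ known):
z* = 2.326 for 98% confidence

Margin of error = z* · σ/√n = 2.326 · 12.4/√95 = 2.96

CI: (85.5 - 2.96, 85.5 + 2.96) = (82.54, 88.46)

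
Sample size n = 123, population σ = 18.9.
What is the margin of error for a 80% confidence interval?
Margin of error = 2.18

Margin of error = z* · σ/√n
= 1.282 · 18.9/√123
= 1.282 · 18.9/11.0905
= 2.18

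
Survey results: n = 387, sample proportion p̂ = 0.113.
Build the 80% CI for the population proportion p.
(0.092, 0.134)

Proportion CI:
SE = √(p̂(1-p̂)/n) = √(0.113 · 0.887 / 387) = 0.01609

z* = 1.282
Margin = z* · SE = 1.282 · 0.01609 = 0.0206

CI: 0.113 ± 0.0206 = (0.092, 0.134)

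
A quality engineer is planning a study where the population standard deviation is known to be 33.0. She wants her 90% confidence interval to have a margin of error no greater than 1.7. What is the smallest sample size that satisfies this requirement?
n ≥ 1020

For margin E ≤ 1.7:
n ≥ (z* · σ / E)²
n ≥ (1.645 · 33.0 / 1.7)²
n ≥ 1019.68

Minimum n = 1020 (rounding up)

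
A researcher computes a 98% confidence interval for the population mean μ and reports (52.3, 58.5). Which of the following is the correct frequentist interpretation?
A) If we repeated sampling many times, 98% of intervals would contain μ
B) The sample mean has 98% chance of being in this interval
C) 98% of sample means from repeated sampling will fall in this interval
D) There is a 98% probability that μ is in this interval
A

A) Correct — this is the frequentist long-run coverage interpretation.
B) Wrong — x̄ is observed and sits in the interval by construction.
C) Wrong — coverage applies to intervals containing μ, not to future x̄ values.
D) Wrong — μ is fixed; the randomness lives in the interval, not in μ.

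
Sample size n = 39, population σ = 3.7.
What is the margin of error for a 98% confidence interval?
Margin of error = 1.38

Margin of error = z* · σ/√n
= 2.326 · 3.7/√39
= 2.326 · 3.7/6.2450
= 1.38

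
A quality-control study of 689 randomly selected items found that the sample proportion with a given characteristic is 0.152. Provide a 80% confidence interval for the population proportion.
(0.134, 0.170)

Proportion CI:
SE = √(p̂(1-p̂)/n) = √(0.152 · 0.848 / 689) = 0.01368

z* = 1.282
Margin = z* · SE = 1.282 · 0.01368 = 0.0175

CI: 0.152 ± 0.0175 = (0.134, 0.170)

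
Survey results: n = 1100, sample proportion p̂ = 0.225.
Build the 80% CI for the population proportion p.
(0.209, 0.241)

Proportion CI:
SE = √(p̂(1-p̂)/n) = √(0.225 · 0.775 / 1100) = 0.01259

z* = 1.282
Margin = z* · SE = 1.282 · 0.01259 = 0.0161

CI: 0.225 ± 0.0161 = (0.209, 0.241)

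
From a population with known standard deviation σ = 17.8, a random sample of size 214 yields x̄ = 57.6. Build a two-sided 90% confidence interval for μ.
(55.60, 59.60)

z-interval (σ known):
z* = 1.645 for 90% confidence

Margin of error = z* · σ/√n = 1.645 · 17.8/√214 = 2.00

CI: (57.6 - 2.00, 57.6 + 2.00) = (55.60, 59.60)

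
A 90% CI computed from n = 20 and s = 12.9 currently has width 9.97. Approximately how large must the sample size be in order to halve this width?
n ≈ 80

CI width ∝ 1/√n
To reduce width by factor 2, need √n to grow by 2 → need 2² = 4 times as many samples.

Current: n = 20, width = 9.97
New: n = 80, width ≈ 4.80

Width reduced by factor of 9.97/4.80 = 2.08.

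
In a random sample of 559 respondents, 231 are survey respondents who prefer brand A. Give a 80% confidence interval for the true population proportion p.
(0.387, 0.440)

Proportion CI:
p̂ = 231/559 = 0.41324
SE = √(p̂(1-p̂)/n) = √(0.41324 · 0.58676 / 559) = 0.02083

z* = 1.282
Margin = z* · SE = 1.282 · 0.02083 = 0.0267

CI: 0.41324 ± 0.0267 = (0.387, 0.440)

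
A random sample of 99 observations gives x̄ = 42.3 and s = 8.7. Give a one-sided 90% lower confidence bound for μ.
μ ≥ 41.17

Lower bound (one-sided):
t* = 1.290 (one-sided for 90%)
Lower bound = x̄ - t* · s/√n = 42.3 - 1.290 · 8.7/√99 = 41.17

We are 90% confident that μ ≥ 41.17.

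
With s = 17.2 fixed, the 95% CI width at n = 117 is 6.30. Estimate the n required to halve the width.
n ≈ 468

CI width ∝ 1/√n
To reduce width by factor 2, need √n to grow by 2 → need 2² = 4 times as many samples.

Current: n = 117, width = 6.30
New: n = 468, width ≈ 3.12

Width reduced by factor of 6.30/3.12 = 2.02.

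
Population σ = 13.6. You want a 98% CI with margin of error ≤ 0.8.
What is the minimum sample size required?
n ≥ 1564

For margin E ≤ 0.8:
n ≥ (z* · σ / E)²
n ≥ (2.326 · 13.6 / 0.8)²
n ≥ 1563.57

Minimum n = 1564 (rounding up)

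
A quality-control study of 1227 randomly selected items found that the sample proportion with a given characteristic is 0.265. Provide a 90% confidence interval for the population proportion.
(0.244, 0.286)

Proportion CI:
SE = √(p̂(1-p̂)/n) = √(0.265 · 0.735 / 1227) = 0.01260

z* = 1.645
Margin = z* · SE = 1.645 · 0.01260 = 0.0207

CI: 0.265 ± 0.0207 = (0.244, 0.286)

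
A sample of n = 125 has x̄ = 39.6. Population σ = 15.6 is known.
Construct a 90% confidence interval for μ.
(37.30, 41.90)

z-interval (σ known):
z* = 1.645 for 90% confidence

Margin of error = z* · σ/√n = 1.645 · 15.6/√125 = 2.30

CI: (39.6 - 2.30, 39.6 + 2.30) = (37.30, 41.90)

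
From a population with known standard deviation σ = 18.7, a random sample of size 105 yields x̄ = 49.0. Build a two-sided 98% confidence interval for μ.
(44.76, 53.24)

z-interval (σ known):
z* = 2.326 for 98% confidence

Margin of error = z* · σ/√n = 2.326 · 18.7/√105 = 4.24

CI: (49.0 - 4.24, 49.0 + 4.24) = (44.76, 53.24)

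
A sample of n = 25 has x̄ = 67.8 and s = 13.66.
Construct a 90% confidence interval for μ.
(63.13, 72.47)

t-interval (σ unknown):
df = n - 1 = 24
t* = 1.711 for 90% confidence

Margin of error = t* · s/√n = 1.711 · 13.66/√25 = 4.67

CI: (63.13, 72.47)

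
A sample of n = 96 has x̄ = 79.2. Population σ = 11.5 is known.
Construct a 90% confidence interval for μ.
(77.27, 81.13)

z-interval (σ known):
z* = 1.645 for 90% confidence

Margin of error = z* · σ/√n = 1.645 · 11.5/√96 = 1.93

CI: (79.2 - 1.93, 79.2 + 1.93) = (77.27, 81.13)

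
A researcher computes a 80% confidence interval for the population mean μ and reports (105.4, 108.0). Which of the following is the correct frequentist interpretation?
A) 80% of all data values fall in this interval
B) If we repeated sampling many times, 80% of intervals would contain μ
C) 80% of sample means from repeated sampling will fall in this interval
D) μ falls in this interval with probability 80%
B

A) Wrong — a CI is about the parameter μ, not individual data values.
B) Correct — this is the frequentist long-run coverage interpretation.
C) Wrong — coverage applies to intervals containing μ, not to future x̄ values.
D) Wrong — μ is fixed; the randomness lives in the interval, not in μ.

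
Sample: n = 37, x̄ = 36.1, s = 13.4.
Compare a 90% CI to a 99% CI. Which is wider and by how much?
99% CI is wider by 4.54

df = 36
90% CI: t* = 1.688, (32.38, 39.82), width = 2 · t* · s/√n = 7.44
99% CI: t* = 2.719, (30.11, 42.09), width = 2 · t* · s/√n = 11.98

The 99% CI is wider by 11.98 - 7.44 = 4.54.
Higher confidence requires a wider interval.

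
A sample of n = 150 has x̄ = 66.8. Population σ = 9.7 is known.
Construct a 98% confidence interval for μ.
(64.96, 68.64)

z-interval (σ known):
z* = 2.326 for 98% confidence

Margin of error = z* · σ/√n = 2.326 · 9.7/√150 = 1.84

CI: (66.8 - 1.84, 66.8 + 1.84) = (64.96, 68.64)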